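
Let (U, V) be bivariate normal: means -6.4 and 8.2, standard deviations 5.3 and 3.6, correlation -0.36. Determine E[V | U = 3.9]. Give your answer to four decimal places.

5.6814

For a bivariate normal, E[V | U=x] = μ_V + ρ·(σ_V/σ_U)·(x − μ_U).
E[V | U=3.9] = 8.2 + (-0.36)·(3.6/5.3)·(3.9 − (-6.4)) = 8.2 + (-0.244528)·(10.3) = 5.6814.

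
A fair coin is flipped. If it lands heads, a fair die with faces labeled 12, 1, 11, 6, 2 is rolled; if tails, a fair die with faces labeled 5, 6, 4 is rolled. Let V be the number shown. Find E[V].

57/10

E[V | heads] = (12+1+11+6+2)/5 = 32/5.
E[V | tails] = (5+6+4)/3 = 5.
By the law of total expectation,
E[V] = (1/2)·(32/5) + (1/2)·(5) = 57/10.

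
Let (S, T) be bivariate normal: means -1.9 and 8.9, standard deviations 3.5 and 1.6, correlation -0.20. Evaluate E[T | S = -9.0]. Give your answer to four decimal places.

9.5491

E[T | S=x] = μ_T + ρ(σ_T/σ_S)(x − μ_S) for jointly normal variables.
E[T | S=-9.0] = 8.9 + (-0.20)·(1.6/3.5)·(-9.0 − (-1.9)) = 8.9 + (-0.091429)·(-7.1) = 9.5491.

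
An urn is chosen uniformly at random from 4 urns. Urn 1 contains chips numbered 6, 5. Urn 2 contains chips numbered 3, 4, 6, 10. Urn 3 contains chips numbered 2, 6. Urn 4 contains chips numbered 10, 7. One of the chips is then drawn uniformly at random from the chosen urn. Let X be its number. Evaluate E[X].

95/16

E[X | urn 1] = (6+5)/2 = 11/2.
E[X | urn 2] = (3+4+6+10)/4 = 23/4.
E[X | urn 3] = (2+6)/2 = 4.
E[X | urn 4] = (10+7)/2 = 17/2.
By the law of total expectation,
E[X] = (1/4)·(11/2) + (1/4)·(23/4) + (1/4)·(4) + (1/4)·(17/2) = 95/16.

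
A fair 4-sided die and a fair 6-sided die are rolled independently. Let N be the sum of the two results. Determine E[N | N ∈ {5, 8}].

P(N ∈ {5, 8}) = 7/24.
Σ over the event: 5·1/6 + 8·1/8 = 11/6.
E[N | N ∈ {5, 8}] = (11/6) / (7/24) = 44/7.

44/7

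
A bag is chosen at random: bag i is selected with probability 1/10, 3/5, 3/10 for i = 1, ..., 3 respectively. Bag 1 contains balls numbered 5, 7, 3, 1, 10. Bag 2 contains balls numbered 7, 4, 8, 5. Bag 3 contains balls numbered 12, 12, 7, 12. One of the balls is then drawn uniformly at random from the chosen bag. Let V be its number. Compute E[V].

E[V | bag 1] = (5+7+3+1+10)/5 = 26/5.
E[V | bag 2] = (7+4+8+5)/4 = 6.
E[V | bag 3] = (12+12+7+12)/4 = 43/4.
E[V] = (1/10)·(26/5) + (3/5)·(6) + (3/10)·(43/4) = 1469/200.

1469/200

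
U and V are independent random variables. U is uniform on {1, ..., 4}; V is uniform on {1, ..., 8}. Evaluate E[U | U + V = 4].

Outcomes with U + V = 4: (1,3), (2,2), (3,1), each with probability 1/32.
E[U | U + V = 4] = (1 + 2 + 3) / 3 = 2.

2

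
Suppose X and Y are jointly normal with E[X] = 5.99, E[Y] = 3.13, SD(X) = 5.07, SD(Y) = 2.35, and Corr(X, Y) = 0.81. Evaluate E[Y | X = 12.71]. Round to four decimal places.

For a bivariate normal, E[Y | X=x] = μ_Y + ρ·(σ_Y/σ_X)·(x − μ_X).
E[Y | X=12.71] = 3.13 + (0.81)·(2.35/5.07)·(12.71 − (5.99)) = 3.13 + (0.37544)·(6.72) = 5.6530.

5.6530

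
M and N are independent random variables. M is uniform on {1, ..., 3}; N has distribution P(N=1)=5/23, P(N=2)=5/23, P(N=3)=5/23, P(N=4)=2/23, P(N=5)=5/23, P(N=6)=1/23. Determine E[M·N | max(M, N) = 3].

P(max(M, N) = 3) = 25/69.
Summing MN·P(x,y) over outcomes with max(M, N) = 3 gives 45/23.
E[M·N | max(M, N) = 3] = (45/23) / (25/69) = 27/5.

27/5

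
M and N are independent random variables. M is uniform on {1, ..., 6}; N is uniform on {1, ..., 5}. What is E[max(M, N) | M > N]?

P(M > N) = 1/2.
Summing max(M,N)·P(x,y) over outcomes with M > N gives 7/3.
E[max(M, N) | M > N] = (7/3) / (1/2) = 14/3.

14/3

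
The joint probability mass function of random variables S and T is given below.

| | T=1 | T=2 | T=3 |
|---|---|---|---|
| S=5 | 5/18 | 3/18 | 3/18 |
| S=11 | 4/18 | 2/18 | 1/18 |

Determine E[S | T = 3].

P(T = 3) = 2/9.
Σ S·P over the event = 5·(3/18) + 11·(1/18) = 13/9.
E[S | T = 3] = (13/9) / (2/9) = 13/2.

13/2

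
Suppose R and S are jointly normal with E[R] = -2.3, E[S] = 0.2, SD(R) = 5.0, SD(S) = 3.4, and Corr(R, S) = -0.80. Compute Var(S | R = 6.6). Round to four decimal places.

Var(S | R=x) = (1 − ρ²)·σ_S².
Var(S | R=6.6) = (3.4)²·(1 − (-0.80)²) = 11.56·0.36 = 4.1616.

4.1616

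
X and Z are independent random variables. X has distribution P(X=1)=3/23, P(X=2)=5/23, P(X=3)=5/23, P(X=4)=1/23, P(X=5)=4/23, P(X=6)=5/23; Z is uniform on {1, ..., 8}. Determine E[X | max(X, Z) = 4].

44/17

P(max(X, Z) = 4) = 17/184.
Summing X·P(x,y) over outcomes with max(X, Z) = 4 gives 11/46.
E[X | max(X, Z) = 4] = (11/46) / (17/184) = 44/17.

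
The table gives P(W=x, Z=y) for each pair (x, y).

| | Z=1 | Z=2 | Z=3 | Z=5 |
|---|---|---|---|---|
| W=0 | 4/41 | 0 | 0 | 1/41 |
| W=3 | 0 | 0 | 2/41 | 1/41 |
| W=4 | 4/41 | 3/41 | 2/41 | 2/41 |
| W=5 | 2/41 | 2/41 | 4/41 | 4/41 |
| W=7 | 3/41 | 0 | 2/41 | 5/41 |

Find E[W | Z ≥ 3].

P(Z ≥ 3) = 23/41.
Summing W·P(W=x,Z=y) over the conditioning event gives 114/41.
E[W | Z ≥ 3] = (114/41) / (23/41) = 114/23.

114/23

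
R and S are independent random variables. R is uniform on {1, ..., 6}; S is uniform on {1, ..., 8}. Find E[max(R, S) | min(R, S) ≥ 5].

Outcomes with min(R, S) ≥ 5: (5,5), (5,6), (5,7), (5,8), (6,5), (6,6), (6,7), (6,8), each with probability 1/48.
E[max(R, S) | min(R, S) ≥ 5] = (5 + 6 + 7 + 8 + 6 + 6 + 7 + 8) / 8 = 53/8.

53/8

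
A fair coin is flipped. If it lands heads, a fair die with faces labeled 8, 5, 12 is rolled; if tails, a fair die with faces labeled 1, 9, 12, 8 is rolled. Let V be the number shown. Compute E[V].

95/12

E[V | heads] = (8+5+12)/3 = 25/3.
E[V | tails] = (1+9+12+8)/4 = 15/2.
E[V] = (1/2)·(25/3) + (1/2)·(15/2) = 95/12.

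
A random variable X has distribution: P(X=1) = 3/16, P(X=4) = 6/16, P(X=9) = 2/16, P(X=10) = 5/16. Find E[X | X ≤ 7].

P(X ≤ 7) = 9/16.
Σ over the event: 1·3/16 + 4·3/8 = 27/16.
E[X | X ≤ 7] = (27/16) / (9/16) = 3.

3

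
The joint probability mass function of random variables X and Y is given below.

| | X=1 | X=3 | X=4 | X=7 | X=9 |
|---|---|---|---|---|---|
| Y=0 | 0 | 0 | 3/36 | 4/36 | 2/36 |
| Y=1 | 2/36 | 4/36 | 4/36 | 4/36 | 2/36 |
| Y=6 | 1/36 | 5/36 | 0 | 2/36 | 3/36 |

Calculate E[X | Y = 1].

19/4

P(Y = 1) = 4/9.
Summing X·P(X=x,Y=y) over the conditioning event gives 19/9.
E[X | Y = 1] = (19/9) / (4/9) = 19/4.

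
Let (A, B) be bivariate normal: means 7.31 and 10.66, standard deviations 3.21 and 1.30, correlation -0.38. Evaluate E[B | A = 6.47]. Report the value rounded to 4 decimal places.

The regression of B on A has slope ρ·σ_B/σ_A and passes through (μ_A, μ_B).
E[B | A=6.47] = 10.66 + (-0.38)·(1.30/3.21)·(6.47 − (7.31)) = 10.66 + (-0.15389)·(-0.84) = 10.7893.

10.7893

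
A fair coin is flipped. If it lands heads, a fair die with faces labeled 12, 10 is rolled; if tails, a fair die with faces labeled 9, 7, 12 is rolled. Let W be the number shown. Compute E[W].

61/6

E[W | heads] = (12+10)/2 = 11.
E[W | tails] = (9+7+12)/3 = 28/3.
E[W] = (1/2)·(11) + (1/2)·(28/3) = 61/6.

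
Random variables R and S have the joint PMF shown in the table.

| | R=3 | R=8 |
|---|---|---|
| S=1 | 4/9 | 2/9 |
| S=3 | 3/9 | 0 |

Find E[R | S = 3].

P(S = 3) = 1/3.
Σ R·P over the event = 3·(3/9) = 1.
E[R | S = 3] = (1) / (1/3) = 3.

3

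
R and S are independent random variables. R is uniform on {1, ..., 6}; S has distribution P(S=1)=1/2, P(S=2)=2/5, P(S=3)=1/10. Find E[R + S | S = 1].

9/2

P(S = 1) = 1/2.
Summing (R+S)·P(x,y) over outcomes with S = 1 gives 9/4.
E[R + S | S = 1] = (9/4) / (1/2) = 9/2.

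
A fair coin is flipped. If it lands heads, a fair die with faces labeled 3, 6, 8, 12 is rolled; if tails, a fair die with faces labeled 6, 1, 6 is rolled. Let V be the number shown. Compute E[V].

E[V | heads] = (3+6+8+12)/4 = 29/4.
E[V | tails] = (6+1+6)/3 = 13/3.
By the law of total expectation,
E[V] = (1/2)·(29/4) + (1/2)·(13/3) = 139/24.

139/24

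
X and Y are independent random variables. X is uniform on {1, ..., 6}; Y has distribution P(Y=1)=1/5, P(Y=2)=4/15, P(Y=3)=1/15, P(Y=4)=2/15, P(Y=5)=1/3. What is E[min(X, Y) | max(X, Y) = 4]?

P(max(X, Y) = 4) = 8/45.
Summing min(X,Y)·P(x,y) over outcomes with max(X, Y) = 4 gives 17/45.
E[min(X, Y) | max(X, Y) = 4] = (17/45) / (8/45) = 17/8.

17/8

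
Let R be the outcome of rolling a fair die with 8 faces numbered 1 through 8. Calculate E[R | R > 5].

Given R > 5, R is equally likely to be any of {6, 7, 8}.
E[R | R > 5] = (6 + 7 + 8) / 3 = 7.

7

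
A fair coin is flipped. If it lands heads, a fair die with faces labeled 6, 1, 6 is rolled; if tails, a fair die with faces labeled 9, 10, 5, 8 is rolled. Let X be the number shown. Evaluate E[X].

E[X | heads] = (6+1+6)/3 = 13/3.
E[X | tails] = (9+10+5+8)/4 = 8.
E[X] = (1/2)·(13/3) + (1/2)·(8) = 37/6.

37/6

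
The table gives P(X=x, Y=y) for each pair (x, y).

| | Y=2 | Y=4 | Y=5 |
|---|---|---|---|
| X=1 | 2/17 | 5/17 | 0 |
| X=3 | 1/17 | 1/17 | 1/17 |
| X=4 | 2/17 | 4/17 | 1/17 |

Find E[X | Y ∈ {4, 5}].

P(Y ∈ {4, 5}) = 12/17.
Σ X·P over the event = 1·(5/17) + 3·(1/17) + 3·(1/17) + 4·(4/17) + 4·(1/17) = 31/17.
E[X | Y ∈ {4, 5}] = (31/17) / (12/17) = 31/12.

31/12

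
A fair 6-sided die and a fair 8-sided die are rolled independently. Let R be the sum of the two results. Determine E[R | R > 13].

14

P(R > 13) = 1/48.
Σ over the event: 14·1/48 = 7/24.
E[R | R > 13] = (7/24) / (1/48) = 14.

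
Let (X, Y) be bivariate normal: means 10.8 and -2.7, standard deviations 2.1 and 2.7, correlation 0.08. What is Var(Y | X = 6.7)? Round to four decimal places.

Var(Y | X=x) = (1 − ρ²)·σ_Y².
Var(Y | X=6.7) = (2.7)²·(1 − (0.08)²) = 7.29·0.9936 = 7.2433.

7.2433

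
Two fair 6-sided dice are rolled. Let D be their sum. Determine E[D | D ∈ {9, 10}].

66/7

P(D ∈ {9, 10}) = 7/36.
Σ over the event: 9·1/9 + 10·1/12 = 11/6.
E[D | D ∈ {9, 10}] = (11/6) / (7/36) = 66/7.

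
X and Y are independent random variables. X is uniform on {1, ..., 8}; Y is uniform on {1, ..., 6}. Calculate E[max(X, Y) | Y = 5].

Outcomes with Y = 5: (1,5), (2,5), (3,5), (4,5), (5,5), (6,5), (7,5), (8,5), each with probability 1/48.
E[max(X, Y) | Y = 5] = (5 + 5 + 5 + 5 + 5 + 6 + 7 + 8) / 8 = 23/4.

23/4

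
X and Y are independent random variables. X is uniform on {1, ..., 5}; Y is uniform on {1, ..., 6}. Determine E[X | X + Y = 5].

5/2

Outcomes with X + Y = 5: (1,4), (2,3), (3,2), (4,1), each with probability 1/30.
E[X | X + Y = 5] = (1 + 2 + 3 + 4) / 4 = 5/2.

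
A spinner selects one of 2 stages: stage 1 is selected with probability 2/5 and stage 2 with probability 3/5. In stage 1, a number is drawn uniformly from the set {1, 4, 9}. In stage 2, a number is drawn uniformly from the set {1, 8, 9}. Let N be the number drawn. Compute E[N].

E[N | stage 1] = (1+4+9)/3 = 14/3.
E[N | stage 2] = (1+8+9)/3 = 6.
By the law of total expectation,
E[N] = (2/5)·(14/3) + (3/5)·(6) = 82/15.

82/15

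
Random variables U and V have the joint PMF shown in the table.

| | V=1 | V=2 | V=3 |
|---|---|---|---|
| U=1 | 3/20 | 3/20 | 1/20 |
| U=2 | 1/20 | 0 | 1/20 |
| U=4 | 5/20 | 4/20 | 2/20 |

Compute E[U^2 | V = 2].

P(V = 2) = 7/20.
Σ U^2·P over the event = 1·(3/20) + 16·(4/20) = 67/20.
E[U^2 | V = 2] = (67/20) / (7/20) = 67/7.

67/7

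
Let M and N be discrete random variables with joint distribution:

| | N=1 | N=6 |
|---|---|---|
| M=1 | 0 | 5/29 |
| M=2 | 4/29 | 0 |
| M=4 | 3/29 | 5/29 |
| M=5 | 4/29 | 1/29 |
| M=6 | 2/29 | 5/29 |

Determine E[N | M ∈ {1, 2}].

P(M ∈ {1, 2}) = 9/29.
Σ N·P over the event = 6·(5/29) + 1·(4/29) = 34/29.
E[N | M ∈ {1, 2}] = (34/29) / (9/29) = 34/9.

34/9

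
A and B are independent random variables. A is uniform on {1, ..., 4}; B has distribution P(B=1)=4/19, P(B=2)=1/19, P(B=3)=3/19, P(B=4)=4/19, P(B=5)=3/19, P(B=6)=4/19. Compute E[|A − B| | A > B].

P(A > B) = 17/76.
Summing |A−B|·P(x,y) over outcomes with A > B gives 15/38.
E[|A − B| | A > B] = (15/38) / (17/76) = 30/17.

30/17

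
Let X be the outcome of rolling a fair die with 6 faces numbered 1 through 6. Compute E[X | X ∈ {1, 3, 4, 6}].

7/2

P(X ∈ {1, 3, 4, 6}) = 2/3.
Σ over the event: 1·1/6 + 3·1/6 + 4·1/6 + 6·1/6 = 7/3.
E[X | X ∈ {1, 3, 4, 6}] = (7/3) / (2/3) = 7/2.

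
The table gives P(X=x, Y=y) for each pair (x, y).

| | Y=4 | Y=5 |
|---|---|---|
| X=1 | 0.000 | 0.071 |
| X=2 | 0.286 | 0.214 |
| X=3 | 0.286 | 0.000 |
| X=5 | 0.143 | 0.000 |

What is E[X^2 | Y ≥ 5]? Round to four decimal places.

3.2526

P(Y ≥ 5) = 0.285.
Σ X^2·P over the event = 1·(0.071) + 4·(0.214) = 0.927.
E[X^2 | Y ≥ 5] = (0.927) / (0.285) = 3.2526.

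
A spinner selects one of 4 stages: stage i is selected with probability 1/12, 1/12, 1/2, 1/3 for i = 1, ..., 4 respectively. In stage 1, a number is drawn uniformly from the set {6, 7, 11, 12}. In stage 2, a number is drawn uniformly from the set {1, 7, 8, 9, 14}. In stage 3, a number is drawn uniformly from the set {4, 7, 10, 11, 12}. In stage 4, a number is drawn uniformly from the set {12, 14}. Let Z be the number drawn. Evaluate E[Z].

152/15

E[Z | stage 1] = (6+7+11+12)/4 = 9.
E[Z | stage 2] = (1+7+8+9+14)/5 = 39/5.
E[Z | stage 3] = (4+7+10+11+12)/5 = 44/5.
E[Z | stage 4] = (12+14)/2 = 13.
By the law of total expectation,
E[Z] = (1/12)·(9) + (1/12)·(39/5) + (1/2)·(44/5) + (1/3)·(13) = 152/15.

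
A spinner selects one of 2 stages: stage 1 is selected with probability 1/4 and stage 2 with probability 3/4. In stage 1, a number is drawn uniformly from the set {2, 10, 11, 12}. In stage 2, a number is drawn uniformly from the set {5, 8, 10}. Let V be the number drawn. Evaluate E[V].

127/16

E[V | stage 1] = (2+10+11+12)/4 = 35/4.
E[V | stage 2] = (5+8+10)/3 = 23/3.
E[V] = (1/4)·(35/4) + (3/4)·(23/3) = 127/16.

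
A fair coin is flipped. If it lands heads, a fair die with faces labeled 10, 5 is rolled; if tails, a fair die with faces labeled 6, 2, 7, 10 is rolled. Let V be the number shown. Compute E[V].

E[V | heads] = (10+5)/2 = 15/2.
E[V | tails] = (6+2+7+10)/4 = 25/4.
By the law of total expectation,
E[V] = (1/2)·(15/2) + (1/2)·(25/4) = 55/8.

55/8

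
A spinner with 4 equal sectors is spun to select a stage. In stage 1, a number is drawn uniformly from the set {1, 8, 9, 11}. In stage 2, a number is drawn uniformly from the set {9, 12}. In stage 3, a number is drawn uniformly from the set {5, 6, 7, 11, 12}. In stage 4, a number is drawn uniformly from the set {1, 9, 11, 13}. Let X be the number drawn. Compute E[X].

689/80

E[X | stage 1] = (1+8+9+11)/4 = 29/4.
E[X | stage 2] = (9+12)/2 = 21/2.
E[X | stage 3] = (5+6+7+11+12)/5 = 41/5.
E[X | stage 4] = (1+9+11+13)/4 = 17/2.
E[X] = (1/4)·(29/4) + (1/4)·(21/2) + (1/4)·(41/5) + (1/4)·(17/2) = 689/80.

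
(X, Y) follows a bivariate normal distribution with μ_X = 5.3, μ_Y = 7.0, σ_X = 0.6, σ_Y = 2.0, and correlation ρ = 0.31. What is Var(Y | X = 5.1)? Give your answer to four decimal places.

Var(Y | X=x) = (1 − ρ²)·σ_Y².
Var(Y | X=5.1) = (2.0)²·(1 − (0.31)²) = 4·0.9039 = 3.6156.

3.6156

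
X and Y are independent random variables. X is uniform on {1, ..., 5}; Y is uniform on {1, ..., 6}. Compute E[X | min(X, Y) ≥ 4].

9/2

Outcomes with min(X, Y) ≥ 4: (4,4), (4,5), (4,6), (5,4), (5,5), (5,6), each with probability 1/30.
E[X | min(X, Y) ≥ 4] = (4 + 4 + 4 + 5 + 5 + 5) / 6 = 9/2.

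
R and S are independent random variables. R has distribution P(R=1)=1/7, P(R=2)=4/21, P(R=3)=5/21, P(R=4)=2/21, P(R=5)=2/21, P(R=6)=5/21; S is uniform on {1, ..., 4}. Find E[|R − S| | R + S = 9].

P(R + S = 9) = 1/12.
Summing |R−S|·P(x,y) over outcomes with R + S = 9 gives 17/84.
E[|R − S| | R + S = 9] = (17/84) / (1/12) = 17/7.

17/7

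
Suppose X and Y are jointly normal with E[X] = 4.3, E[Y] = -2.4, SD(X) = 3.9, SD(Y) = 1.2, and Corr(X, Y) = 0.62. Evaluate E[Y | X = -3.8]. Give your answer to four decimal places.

-3.9452

For a bivariate normal, E[Y | X=x] = μ_Y + ρ·(σ_Y/σ_X)·(x − μ_X).
E[Y | X=-3.8] = -2.4 + (0.62)·(1.2/3.9)·(-3.8 − (4.3)) = -2.4 + (0.19077)·(-8.1) = -3.9452.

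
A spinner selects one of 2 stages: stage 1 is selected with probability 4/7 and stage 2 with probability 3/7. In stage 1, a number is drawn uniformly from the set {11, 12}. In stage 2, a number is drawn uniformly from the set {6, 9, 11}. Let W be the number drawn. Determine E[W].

E[W | stage 1] = (11+12)/2 = 23/2.
E[W | stage 2] = (6+9+11)/3 = 26/3.
By the law of total expectation,
E[W] = (4/7)·(23/2) + (3/7)·(26/3) = 72/7.

72/7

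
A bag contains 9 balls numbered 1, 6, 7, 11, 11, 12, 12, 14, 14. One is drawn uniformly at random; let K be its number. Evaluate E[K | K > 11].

13

P(K > 11) = 4/9.
Σ over the event: 12·2/9 + 14·2/9 = 52/9.
E[K | K > 11] = (52/9) / (4/9) = 13.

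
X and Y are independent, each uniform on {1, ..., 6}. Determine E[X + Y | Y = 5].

17/2

Outcomes with Y = 5: (1,5), (2,5), (3,5), (4,5), (5,5), (6,5), each with probability 1/36.
E[X + Y | Y = 5] = (6 + 7 + 8 + 9 + 10 + 11) / 6 = 17/2.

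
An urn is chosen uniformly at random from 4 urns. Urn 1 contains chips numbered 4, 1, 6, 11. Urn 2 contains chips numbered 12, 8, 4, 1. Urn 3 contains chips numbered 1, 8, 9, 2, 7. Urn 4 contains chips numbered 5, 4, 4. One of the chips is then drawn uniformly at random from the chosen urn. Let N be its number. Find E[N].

1289/240

E[N | urn 1] = (4+1+6+11)/4 = 11/2.
E[N | urn 2] = (12+8+4+1)/4 = 25/4.
E[N | urn 3] = (1+8+9+2+7)/5 = 27/5.
E[N | urn 4] = (5+4+4)/3 = 13/3.
By the law of total expectation,
E[N] = (1/4)·(11/2) + (1/4)·(25/4) + (1/4)·(27/5) + (1/4)·(13/3) = 1289/240.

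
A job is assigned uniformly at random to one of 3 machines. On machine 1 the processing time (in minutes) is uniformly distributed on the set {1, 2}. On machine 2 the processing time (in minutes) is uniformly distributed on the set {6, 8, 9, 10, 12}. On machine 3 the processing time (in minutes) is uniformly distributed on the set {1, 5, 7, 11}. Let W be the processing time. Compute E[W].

11/2

E[W | machine 1] = (1+2)/2 = 3/2.
E[W | machine 2] = (6+8+9+10+12)/5 = 9.
E[W | machine 3] = (1+5+7+11)/4 = 6.
By the law of total expectation,
E[W] = (1/3)·(3/2) + (1/3)·(9) + (1/3)·(6) = 11/2.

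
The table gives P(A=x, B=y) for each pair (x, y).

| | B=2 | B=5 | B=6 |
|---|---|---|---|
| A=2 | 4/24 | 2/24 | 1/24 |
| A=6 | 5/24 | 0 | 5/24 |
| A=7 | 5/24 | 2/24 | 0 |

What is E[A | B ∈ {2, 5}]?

P(B ∈ {2, 5}) = 3/4.
Σ A·P over the event = 2·(4/24) + 2·(2/24) + 6·(5/24) + 7·(5/24) + 7·(2/24) = 91/24.
E[A | B ∈ {2, 5}] = (91/24) / (3/4) = 91/18.

91/18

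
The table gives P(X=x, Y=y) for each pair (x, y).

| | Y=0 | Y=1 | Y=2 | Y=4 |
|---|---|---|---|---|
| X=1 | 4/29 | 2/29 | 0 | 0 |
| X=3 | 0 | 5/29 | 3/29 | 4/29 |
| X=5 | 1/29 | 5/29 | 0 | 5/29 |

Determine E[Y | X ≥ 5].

P(X ≥ 5) = 11/29.
Summing Y·P(X=x,Y=y) over the conditioning event gives 25/29.
E[Y | X ≥ 5] = (25/29) / (11/29) = 25/11.

25/11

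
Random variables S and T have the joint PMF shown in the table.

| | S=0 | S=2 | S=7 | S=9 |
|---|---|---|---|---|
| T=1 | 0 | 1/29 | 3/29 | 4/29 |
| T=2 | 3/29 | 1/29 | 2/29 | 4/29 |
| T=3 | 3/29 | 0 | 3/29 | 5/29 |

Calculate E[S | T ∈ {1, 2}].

P(T ∈ {1, 2}) = 18/29.
Σ S·P over the event = 0·(3/29) + 2·(1/29) + 2·(1/29) + 7·(3/29) + 7·(2/29) + 9·(4/29) + 9·(4/29) = 111/29.
E[S | T ∈ {1, 2}] = (111/29) / (18/29) = 37/6.

37/6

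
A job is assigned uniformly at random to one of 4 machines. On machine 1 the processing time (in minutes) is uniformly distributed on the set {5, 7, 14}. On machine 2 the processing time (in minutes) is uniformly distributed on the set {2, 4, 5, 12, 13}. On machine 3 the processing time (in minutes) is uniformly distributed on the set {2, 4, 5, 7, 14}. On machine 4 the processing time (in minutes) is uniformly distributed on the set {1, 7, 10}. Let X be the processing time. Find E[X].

E[X | machine 1] = (5+7+14)/3 = 26/3.
E[X | machine 2] = (2+4+5+12+13)/5 = 36/5.
E[X | machine 3] = (2+4+5+7+14)/5 = 32/5.
E[X | machine 4] = (1+7+10)/3 = 6.
By the law of total expectation,
E[X] = (1/4)·(26/3) + (1/4)·(36/5) + (1/4)·(32/5) + (1/4)·(6) = 106/15.

106/15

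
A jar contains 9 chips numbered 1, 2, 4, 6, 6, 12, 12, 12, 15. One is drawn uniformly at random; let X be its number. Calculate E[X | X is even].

P(X is even) = 7/9.
Σ over the event: 2·1/9 + 4·1/9 + 6·2/9 + 12·1/3 = 6.
E[X | X is even] = (6) / (7/9) = 54/7.

54/7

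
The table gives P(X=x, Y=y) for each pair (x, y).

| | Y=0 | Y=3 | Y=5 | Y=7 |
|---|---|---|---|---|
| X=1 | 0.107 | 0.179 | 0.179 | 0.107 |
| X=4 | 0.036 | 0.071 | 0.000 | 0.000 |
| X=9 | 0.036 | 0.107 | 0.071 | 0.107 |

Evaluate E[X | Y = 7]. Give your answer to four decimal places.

P(Y = 7) = 0.214.
Σ X·P over the event = 1·(0.107) + 9·(0.107) = 1.070.
E[X | Y = 7] = (1.070) / (0.214) = 5.0000.

5.0000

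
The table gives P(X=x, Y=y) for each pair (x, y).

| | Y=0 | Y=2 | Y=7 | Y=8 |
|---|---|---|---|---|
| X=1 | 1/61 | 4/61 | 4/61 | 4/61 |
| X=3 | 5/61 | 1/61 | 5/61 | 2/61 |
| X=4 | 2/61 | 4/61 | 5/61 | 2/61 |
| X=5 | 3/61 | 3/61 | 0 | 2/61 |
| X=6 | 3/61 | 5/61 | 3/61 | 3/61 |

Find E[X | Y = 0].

57/14

P(Y = 0) = 14/61.
Σ X·P over the event = 1·(1/61) + 3·(5/61) + 4·(2/61) + 5·(3/61) + 6·(3/61) = 57/61.
E[X | Y = 0] = (57/61) / (14/61) = 57/14.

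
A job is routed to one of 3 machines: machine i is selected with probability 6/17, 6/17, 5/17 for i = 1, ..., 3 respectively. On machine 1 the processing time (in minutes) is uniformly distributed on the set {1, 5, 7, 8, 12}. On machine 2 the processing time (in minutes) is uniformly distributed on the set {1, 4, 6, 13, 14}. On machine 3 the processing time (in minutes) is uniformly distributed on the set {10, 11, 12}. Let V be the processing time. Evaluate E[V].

701/85

E[V | machine 1] = (1+5+7+8+12)/5 = 33/5.
E[V | machine 2] = (1+4+6+13+14)/5 = 38/5.
E[V | machine 3] = (10+11+12)/3 = 11.
E[V] = (6/17)·(33/5) + (6/17)·(38/5) + (5/17)·(11) = 701/85.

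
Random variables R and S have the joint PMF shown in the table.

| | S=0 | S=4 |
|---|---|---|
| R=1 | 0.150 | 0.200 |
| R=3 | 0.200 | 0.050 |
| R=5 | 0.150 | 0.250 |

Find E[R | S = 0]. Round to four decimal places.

P(S = 0) = 0.500.
Σ R·P over the event = 1·(0.150) + 3·(0.200) + 5·(0.150) = 1.500.
E[R | S = 0] = (1.500) / (0.500) = 3.0000.

3.0000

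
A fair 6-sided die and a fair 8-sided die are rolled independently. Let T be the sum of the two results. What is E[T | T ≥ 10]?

P(T ≥ 10) = 5/16.
Σ over the event: 10·5/48 + 11·1/12 + 12·1/16 + 13·1/24 + 14·1/48 = 85/24.
E[T | T ≥ 10] = (85/24) / (5/16) = 34/3.

34/3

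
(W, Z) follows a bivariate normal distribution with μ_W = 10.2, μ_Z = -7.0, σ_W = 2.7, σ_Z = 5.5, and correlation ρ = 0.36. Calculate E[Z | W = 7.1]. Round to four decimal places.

-9.2733

The regression of Z on W has slope ρ·σ_Z/σ_W and passes through (μ_W, μ_Z).
E[Z | W=7.1] = -7.0 + (0.36)·(5.5/2.7)·(7.1 − (10.2)) = -7.0 + (0.73333)·(-3.1) = -9.2733.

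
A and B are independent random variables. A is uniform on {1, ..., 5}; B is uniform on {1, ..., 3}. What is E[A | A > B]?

35/9

Outcomes with A > B: (2,1), (3,1), (3,2), (4,1), (4,2), (4,3), (5,1), (5,2), (5,3), each with probability 1/15.
E[A | A > B] = (2 + 3 + 3 + 4 + 4 + 4 + 5 + 5 + 5) / 9 = 35/9.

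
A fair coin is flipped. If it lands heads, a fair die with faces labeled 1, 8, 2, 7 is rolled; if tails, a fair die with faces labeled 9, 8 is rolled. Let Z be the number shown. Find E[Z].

13/2

E[Z | heads] = (1+8+2+7)/4 = 9/2.
E[Z | tails] = (9+8)/2 = 17/2.
By the law of total expectation,
E[Z] = (1/2)·(9/2) + (1/2)·(17/2) = 13/2.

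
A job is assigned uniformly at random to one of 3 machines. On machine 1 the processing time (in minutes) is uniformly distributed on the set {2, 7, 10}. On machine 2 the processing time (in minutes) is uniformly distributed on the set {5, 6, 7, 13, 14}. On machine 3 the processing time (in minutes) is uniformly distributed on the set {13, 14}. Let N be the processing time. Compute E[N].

E[N | machine 1] = (2+7+10)/3 = 19/3.
E[N | machine 2] = (5+6+7+13+14)/5 = 9.
E[N | machine 3] = (13+14)/2 = 27/2.
E[N] = (1/3)·(19/3) + (1/3)·(9) + (1/3)·(27/2) = 173/18.

173/18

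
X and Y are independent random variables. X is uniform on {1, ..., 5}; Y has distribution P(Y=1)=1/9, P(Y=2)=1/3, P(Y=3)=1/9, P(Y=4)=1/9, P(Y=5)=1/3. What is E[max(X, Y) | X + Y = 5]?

10/3

P(X + Y = 5) = 2/15.
Summing max(X,Y)·P(x,y) over outcomes with X + Y = 5 gives 4/9.
E[max(X, Y) | X + Y = 5] = (4/9) / (2/15) = 10/3.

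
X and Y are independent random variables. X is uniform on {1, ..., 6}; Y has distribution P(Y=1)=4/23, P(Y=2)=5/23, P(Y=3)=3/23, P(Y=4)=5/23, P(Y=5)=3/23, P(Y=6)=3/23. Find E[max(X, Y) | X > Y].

144/31

P(X > Y) = 31/69.
Summing max(X,Y)·P(x,y) over outcomes with X > Y gives 48/23.
E[max(X, Y) | X > Y] = (48/23) / (31/69) = 144/31.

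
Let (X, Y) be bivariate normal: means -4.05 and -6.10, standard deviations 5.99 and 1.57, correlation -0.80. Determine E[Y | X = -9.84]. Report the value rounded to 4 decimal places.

The regression of Y on X has slope ρ·σ_Y/σ_X and passes through (μ_X, μ_Y).
E[Y | X=-9.84] = -6.10 + (-0.80)·(1.57/5.99)·(-9.84 − (-4.05)) = -6.10 + (-0.209683)·(-5.79) = -4.8859.

-4.8859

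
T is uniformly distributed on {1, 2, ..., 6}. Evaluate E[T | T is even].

Given T is even, T is equally likely to be any of {2, 4, 6}.
E[T | T is even] = (2 + 4 + 6) / 3 = 4.

4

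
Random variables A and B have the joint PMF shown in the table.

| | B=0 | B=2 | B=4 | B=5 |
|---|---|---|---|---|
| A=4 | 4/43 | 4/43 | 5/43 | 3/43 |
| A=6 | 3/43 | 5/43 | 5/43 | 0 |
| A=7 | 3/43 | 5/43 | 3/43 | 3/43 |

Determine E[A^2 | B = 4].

407/13

P(B = 4) = 13/43.
Σ A^2·P over the event = 16·(5/43) + 36·(5/43) + 49·(3/43) = 407/43.
E[A^2 | B = 4] = (407/43) / (13/43) = 407/13.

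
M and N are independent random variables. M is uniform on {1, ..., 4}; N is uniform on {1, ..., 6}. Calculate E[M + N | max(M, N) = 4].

44/7

Outcomes with max(M, N) = 4: (1,4), (2,4), (3,4), (4,1), (4,2), (4,3), (4,4), each with probability 1/24.
E[M + N | max(M, N) = 4] = (5 + 6 + 7 + 5 + 6 + 7 + 8) / 7 = 44/7.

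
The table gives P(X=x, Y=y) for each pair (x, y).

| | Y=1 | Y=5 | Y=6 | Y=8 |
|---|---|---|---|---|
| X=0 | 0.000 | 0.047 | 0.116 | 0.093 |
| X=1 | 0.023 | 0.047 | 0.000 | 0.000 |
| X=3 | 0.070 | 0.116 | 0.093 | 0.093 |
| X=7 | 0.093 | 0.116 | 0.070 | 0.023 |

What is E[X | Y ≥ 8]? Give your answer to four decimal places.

P(Y ≥ 8) = 0.209.
Σ X·P over the event = 0·(0.093) + 3·(0.093) + 7·(0.023) = 0.440.
E[X | Y ≥ 8] = (0.440) / (0.209) = 2.1053.

2.1053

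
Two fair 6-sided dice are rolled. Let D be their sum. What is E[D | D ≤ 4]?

10/3

P(D ≤ 4) = 1/6.
Σ over the event: 2·1/36 + 3·1/18 + 4·1/12 = 5/9.
E[D | D ≤ 4] = (5/9) / (1/6) = 10/3.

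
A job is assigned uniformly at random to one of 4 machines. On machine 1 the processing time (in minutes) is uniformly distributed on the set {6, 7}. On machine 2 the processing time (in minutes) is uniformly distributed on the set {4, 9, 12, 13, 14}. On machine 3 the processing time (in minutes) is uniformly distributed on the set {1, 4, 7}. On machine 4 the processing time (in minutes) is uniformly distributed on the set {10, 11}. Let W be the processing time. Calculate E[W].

E[W | machine 1] = (6+7)/2 = 13/2.
E[W | machine 2] = (4+9+12+13+14)/5 = 52/5.
E[W | machine 3] = (1+4+7)/3 = 4.
E[W | machine 4] = (10+11)/2 = 21/2.
By the law of total expectation,
E[W] = (1/4)·(13/2) + (1/4)·(52/5) + (1/4)·(4) + (1/4)·(21/2) = 157/20.

157/20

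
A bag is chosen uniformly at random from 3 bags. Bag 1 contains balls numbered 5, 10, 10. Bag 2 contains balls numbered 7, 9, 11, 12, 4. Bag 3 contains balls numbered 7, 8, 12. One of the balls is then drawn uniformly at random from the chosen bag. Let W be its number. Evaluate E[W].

E[W | bag 1] = (5+10+10)/3 = 25/3.
E[W | bag 2] = (7+9+11+12+4)/5 = 43/5.
E[W | bag 3] = (7+8+12)/3 = 9.
By the law of total expectation,
E[W] = (1/3)·(25/3) + (1/3)·(43/5) + (1/3)·(9) = 389/45.

389/45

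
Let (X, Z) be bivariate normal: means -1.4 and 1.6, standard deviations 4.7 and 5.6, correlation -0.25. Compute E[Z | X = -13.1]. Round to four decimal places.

For a bivariate normal, E[Z | X=x] = μ_Z + ρ·(σ_Z/σ_X)·(x − μ_X).
E[Z | X=-13.1] = 1.6 + (-0.25)·(5.6/4.7)·(-13.1 − (-1.4)) = 1.6 + (-0.29787)·(-11.7) = 5.0851.

5.0851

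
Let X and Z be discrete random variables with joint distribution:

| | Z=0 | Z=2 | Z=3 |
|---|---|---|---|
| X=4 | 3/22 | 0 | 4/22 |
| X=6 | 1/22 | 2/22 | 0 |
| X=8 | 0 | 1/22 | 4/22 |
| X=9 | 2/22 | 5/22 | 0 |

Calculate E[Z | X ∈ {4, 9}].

11/7

P(X ∈ {4, 9}) = 7/11.
Σ Z·P over the event = 0·(3/22) + 3·(4/22) + 0·(2/22) + 2·(5/22) = 1.
E[Z | X ∈ {4, 9}] = (1) / (7/11) = 11/7.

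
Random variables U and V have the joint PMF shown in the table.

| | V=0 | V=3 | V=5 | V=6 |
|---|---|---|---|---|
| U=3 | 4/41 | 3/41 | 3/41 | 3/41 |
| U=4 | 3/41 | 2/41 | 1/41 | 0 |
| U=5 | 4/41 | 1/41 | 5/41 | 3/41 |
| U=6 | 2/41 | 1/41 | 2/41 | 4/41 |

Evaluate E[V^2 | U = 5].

242/13

P(U = 5) = 13/41.
Σ V^2·P over the event = 0·(4/41) + 9·(1/41) + 25·(5/41) + 36·(3/41) = 242/41.
E[V^2 | U = 5] = (242/41) / (13/41) = 242/13.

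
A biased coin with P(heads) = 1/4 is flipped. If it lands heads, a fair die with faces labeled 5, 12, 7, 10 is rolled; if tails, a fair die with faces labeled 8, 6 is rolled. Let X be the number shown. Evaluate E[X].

59/8

E[X | heads] = (5+12+7+10)/4 = 17/2.
E[X | tails] = (8+6)/2 = 7.
E[X] = (1/4)·(17/2) + (3/4)·(7) = 59/8.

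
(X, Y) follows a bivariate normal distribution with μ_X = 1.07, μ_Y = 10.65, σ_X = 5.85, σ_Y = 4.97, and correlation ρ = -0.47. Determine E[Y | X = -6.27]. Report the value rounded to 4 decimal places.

E[Y | X=x] = μ_Y + ρ(σ_Y/σ_X)(x − μ_X) for jointly normal variables.
E[Y | X=-6.27] = 10.65 + (-0.47)·(4.97/5.85)·(-6.27 − (1.07)) = 10.65 + (-0.3993)·(-7.34) = 13.5809.

13.5809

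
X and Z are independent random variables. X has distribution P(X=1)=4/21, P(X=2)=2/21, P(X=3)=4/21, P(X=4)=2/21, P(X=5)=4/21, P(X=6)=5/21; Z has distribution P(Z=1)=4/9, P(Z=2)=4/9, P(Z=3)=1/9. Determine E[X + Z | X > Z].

P(X > Z) = 139/189.
Summing (X+Z)·P(x,y) over outcomes with X > Z gives 95/21.
E[X + Z | X > Z] = (95/21) / (139/189) = 855/139.

855/139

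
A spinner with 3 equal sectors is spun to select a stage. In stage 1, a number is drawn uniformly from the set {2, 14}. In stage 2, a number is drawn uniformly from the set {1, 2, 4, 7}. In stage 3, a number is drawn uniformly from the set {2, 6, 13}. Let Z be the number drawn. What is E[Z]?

37/6

E[Z | stage 1] = (2+14)/2 = 8.
E[Z | stage 2] = (1+2+4+7)/4 = 7/2.
E[Z | stage 3] = (2+6+13)/3 = 7.
E[Z] = (1/3)·(8) + (1/3)·(7/2) + (1/3)·(7) = 37/6.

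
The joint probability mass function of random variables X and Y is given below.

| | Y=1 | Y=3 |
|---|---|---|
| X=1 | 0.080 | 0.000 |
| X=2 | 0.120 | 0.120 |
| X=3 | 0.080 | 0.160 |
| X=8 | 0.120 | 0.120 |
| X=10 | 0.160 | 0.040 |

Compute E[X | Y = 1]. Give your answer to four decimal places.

P(Y = 1) = 0.560.
Σ X·P over the event = 1·(0.080) + 2·(0.120) + 3·(0.080) + 8·(0.120) + 10·(0.160) = 3.120.
E[X | Y = 1] = (3.120) / (0.560) = 5.5714.

5.5714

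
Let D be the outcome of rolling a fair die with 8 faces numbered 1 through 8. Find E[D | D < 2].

Given D < 2, D is equally likely to be any of {1}.
E[D | D < 2] = (1) / 1 = 1.

1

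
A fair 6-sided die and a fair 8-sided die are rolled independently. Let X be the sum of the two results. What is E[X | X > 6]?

P(X > 6) = 11/16.
Σ over the event: 7·1/8 + 8·1/8 + 9·1/8 + 10·5/48 + 11·1/12 + 12·1/16 + 13·1/24 + 14·1/48 = 157/24.
E[X | X > 6] = (157/24) / (11/16) = 314/33.

314/33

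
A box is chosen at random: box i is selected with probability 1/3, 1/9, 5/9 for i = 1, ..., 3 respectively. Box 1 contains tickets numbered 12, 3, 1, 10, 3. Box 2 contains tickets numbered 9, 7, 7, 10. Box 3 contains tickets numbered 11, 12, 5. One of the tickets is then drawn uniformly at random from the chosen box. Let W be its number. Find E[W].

4339/540

E[W | box 1] = (12+3+1+10+3)/5 = 29/5.
E[W | box 2] = (9+7+7+10)/4 = 33/4.
E[W | box 3] = (11+12+5)/3 = 28/3.
By the law of total expectation,
E[W] = (1/3)·(29/5) + (1/9)·(33/4) + (5/9)·(28/3) = 4339/540.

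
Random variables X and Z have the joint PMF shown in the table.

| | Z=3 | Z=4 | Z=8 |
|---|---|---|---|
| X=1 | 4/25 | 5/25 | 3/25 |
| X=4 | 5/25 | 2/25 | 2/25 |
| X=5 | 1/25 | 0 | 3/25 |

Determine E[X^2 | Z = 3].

109/10

P(Z = 3) = 2/5.
Σ X^2·P over the event = 1·(4/25) + 16·(5/25) + 25·(1/25) = 109/25.
E[X^2 | Z = 3] = (109/25) / (2/5) = 109/10.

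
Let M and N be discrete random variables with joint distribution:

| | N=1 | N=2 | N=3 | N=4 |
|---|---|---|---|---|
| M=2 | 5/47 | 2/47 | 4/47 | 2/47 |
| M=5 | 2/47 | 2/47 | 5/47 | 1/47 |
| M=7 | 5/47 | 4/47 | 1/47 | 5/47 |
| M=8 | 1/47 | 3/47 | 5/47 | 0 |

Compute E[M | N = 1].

63/13

P(N = 1) = 13/47.
Σ M·P over the event = 2·(5/47) + 5·(2/47) + 7·(5/47) + 8·(1/47) = 63/47.
E[M | N = 1] = (63/47) / (13/47) = 63/13.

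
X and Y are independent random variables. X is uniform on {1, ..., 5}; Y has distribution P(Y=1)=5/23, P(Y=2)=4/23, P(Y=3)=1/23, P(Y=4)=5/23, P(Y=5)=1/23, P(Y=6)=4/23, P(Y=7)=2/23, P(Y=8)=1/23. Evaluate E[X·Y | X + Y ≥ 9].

P(X + Y ≥ 9) = 32/115.
Summing XY·P(x,y) over outcomes with X + Y ≥ 9 gives 749/115.
E[X·Y | X + Y ≥ 9] = (749/115) / (32/115) = 749/32.

749/32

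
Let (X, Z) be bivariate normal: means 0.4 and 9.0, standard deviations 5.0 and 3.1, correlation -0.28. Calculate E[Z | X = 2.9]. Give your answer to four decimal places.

8.5660

For a bivariate normal, E[Z | X=x] = μ_Z + ρ·(σ_Z/σ_X)·(x − μ_X).
E[Z | X=2.9] = 9.0 + (-0.28)·(3.1/5.0)·(2.9 − (0.4)) = 9.0 + (-0.1736)·(2.5) = 8.5660.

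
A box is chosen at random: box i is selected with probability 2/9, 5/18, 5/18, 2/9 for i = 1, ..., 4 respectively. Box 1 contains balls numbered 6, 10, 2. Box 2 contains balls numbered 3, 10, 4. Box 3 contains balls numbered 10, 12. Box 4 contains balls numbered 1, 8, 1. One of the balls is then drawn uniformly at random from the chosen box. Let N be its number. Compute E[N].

E[N | box 1] = (6+10+2)/3 = 6.
E[N | box 2] = (3+10+4)/3 = 17/3.
E[N | box 3] = (10+12)/2 = 11.
E[N | box 4] = (1+8+1)/3 = 10/3.
E[N] = (2/9)·(6) + (5/18)·(17/3) + (5/18)·(11) + (2/9)·(10/3) = 181/27.

181/27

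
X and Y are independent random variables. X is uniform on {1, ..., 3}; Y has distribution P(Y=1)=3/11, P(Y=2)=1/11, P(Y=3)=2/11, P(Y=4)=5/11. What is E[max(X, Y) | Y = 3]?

P(Y = 3) = 2/11.
Summing max(X,Y)·P(x,y) over outcomes with Y = 3 gives 6/11.
E[max(X, Y) | Y = 3] = (6/11) / (2/11) = 3.

3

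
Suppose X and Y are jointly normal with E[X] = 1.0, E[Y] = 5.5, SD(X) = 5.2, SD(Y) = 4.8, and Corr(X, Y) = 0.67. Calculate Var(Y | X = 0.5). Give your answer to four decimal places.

For a bivariate normal, Var(Y | X=x) = σ_Y²(1 − ρ²).
Var(Y | X=0.5) = (4.8)²·(1 − (0.67)²) = 23.04·0.5511 = 12.6973.

12.6973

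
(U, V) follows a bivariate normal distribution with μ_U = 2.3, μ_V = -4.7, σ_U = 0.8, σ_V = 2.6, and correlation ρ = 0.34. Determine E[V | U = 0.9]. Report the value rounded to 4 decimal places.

The regression of V on U has slope ρ·σ_V/σ_U and passes through (μ_U, μ_V).
E[V | U=0.9] = -4.7 + (0.34)·(2.6/0.8)·(0.9 − (2.3)) = -4.7 + (1.105)·(-1.4) = -6.2470.

-6.2470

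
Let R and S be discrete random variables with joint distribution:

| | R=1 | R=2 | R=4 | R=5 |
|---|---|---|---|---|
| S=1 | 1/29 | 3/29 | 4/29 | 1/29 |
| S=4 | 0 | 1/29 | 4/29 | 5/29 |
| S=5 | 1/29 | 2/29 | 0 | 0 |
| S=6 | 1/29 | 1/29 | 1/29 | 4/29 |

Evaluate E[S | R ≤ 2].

P(R ≤ 2) = 10/29.
Σ S·P over the event = 1·(1/29) + 5·(1/29) + 6·(1/29) + 1·(3/29) + 4·(1/29) + 5·(2/29) + 6·(1/29) = 35/29.
E[S | R ≤ 2] = (35/29) / (10/29) = 7/2.

7/2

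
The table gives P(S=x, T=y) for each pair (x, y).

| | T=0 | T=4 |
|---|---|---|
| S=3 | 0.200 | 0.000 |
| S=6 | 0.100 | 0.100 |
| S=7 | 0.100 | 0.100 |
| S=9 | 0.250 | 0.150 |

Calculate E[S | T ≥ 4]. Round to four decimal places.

7.5714

P(T ≥ 4) = 0.350.
Σ S·P over the event = 6·(0.100) + 7·(0.100) + 9·(0.150) = 2.650.
E[S | T ≥ 4] = (2.650) / (0.350) = 7.5714.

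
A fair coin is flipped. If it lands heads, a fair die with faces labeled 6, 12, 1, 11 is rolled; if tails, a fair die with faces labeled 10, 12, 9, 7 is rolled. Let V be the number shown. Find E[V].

17/2

E[V | heads] = (6+12+1+11)/4 = 15/2.
E[V | tails] = (10+12+9+7)/4 = 19/2.
By the law of total expectation,
E[V] = (1/2)·(15/2) + (1/2)·(19/2) = 17/2.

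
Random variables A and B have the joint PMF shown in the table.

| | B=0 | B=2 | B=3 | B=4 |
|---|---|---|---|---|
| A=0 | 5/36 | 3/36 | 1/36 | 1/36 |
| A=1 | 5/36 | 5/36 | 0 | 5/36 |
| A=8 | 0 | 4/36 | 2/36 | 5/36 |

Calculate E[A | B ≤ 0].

1/2

P(B ≤ 0) = 5/18.
Σ A·P over the event = 0·(5/36) + 1·(5/36) = 5/36.
E[A | B ≤ 0] = (5/36) / (5/18) = 1/2.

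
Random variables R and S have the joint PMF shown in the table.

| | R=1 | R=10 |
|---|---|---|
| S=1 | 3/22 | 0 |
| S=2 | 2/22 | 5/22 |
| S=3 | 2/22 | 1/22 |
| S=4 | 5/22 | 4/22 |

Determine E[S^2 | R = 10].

93/10

P(R = 10) = 5/11.
Σ S^2·P over the event = 4·(5/22) + 9·(1/22) + 16·(4/22) = 93/22.
E[S^2 | R = 10] = (93/22) / (5/11) = 93/10.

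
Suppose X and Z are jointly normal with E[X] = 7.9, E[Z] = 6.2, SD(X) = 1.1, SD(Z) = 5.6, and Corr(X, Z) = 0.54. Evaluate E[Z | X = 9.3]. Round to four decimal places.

E[Z | X=x] = μ_Z + ρ(σ_Z/σ_X)(x − μ_X) for jointly normal variables.
E[Z | X=9.3] = 6.2 + (0.54)·(5.6/1.1)·(9.3 − (7.9)) = 6.2 + (2.7491)·(1.4) = 10.0487.

10.0487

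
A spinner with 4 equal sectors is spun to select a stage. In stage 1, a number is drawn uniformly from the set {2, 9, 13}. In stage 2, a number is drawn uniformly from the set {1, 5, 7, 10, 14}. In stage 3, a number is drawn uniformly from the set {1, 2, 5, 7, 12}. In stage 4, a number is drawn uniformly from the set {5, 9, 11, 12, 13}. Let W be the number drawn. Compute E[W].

E[W | stage 1] = (2+9+13)/3 = 8.
E[W | stage 2] = (1+5+7+10+14)/5 = 37/5.
E[W | stage 3] = (1+2+5+7+12)/5 = 27/5.
E[W | stage 4] = (5+9+11+12+13)/5 = 10.
By the law of total expectation,
E[W] = (1/4)·(8) + (1/4)·(37/5) + (1/4)·(27/5) + (1/4)·(10) = 77/10.

77/10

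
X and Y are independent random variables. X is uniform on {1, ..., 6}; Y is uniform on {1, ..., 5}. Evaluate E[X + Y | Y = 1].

9/2

Outcomes with Y = 1: (1,1), (2,1), (3,1), (4,1), (5,1), (6,1), each with probability 1/30.
E[X + Y | Y = 1] = (2 + 3 + 4 + 5 + 6 + 7) / 6 = 9/2.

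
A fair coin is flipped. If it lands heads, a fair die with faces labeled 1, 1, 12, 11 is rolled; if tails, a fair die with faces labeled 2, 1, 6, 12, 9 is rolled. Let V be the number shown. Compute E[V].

E[V | heads] = (1+1+12+11)/4 = 25/4.
E[V | tails] = (2+1+6+12+9)/5 = 6.
E[V] = (1/2)·(25/4) + (1/2)·(6) = 49/8.

49/8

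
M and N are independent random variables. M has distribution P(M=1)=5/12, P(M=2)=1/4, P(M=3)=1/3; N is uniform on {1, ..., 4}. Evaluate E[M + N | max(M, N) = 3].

19/4

P(max(M, N) = 3) = 5/12.
Summing (M+N)·P(x,y) over outcomes with max(M, N) = 3 gives 95/48.
E[M + N | max(M, N) = 3] = (95/48) / (5/12) = 19/4.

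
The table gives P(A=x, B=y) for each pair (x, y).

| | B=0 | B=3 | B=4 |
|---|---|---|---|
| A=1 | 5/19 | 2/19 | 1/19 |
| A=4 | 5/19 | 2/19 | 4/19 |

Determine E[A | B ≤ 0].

P(B ≤ 0) = 10/19.
Summing A·P(A=x,B=y) over the conditioning event gives 25/19.
E[A | B ≤ 0] = (25/19) / (10/19) = 5/2.

5/2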